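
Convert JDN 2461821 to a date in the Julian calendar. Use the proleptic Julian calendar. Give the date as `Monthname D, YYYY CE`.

The Gregorian equivalent of JDN 2461821 is 19 February 2028.
In the Julian calendar that day is February 6, 2028 CE.

February 6, 2028 CE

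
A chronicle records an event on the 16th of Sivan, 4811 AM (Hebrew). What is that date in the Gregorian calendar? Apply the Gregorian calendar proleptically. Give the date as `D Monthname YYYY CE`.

4 June 1051 CE

Julian Day Number of the source date = 2105084.
Converting JDN 2105084 to the Gregorian calendar gives 4 June 1051 CE.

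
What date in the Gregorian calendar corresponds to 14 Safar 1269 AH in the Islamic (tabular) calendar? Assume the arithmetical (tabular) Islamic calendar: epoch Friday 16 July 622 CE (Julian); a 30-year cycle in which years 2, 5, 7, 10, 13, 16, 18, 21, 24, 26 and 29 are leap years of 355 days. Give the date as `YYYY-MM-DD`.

Julian Day Number of the source date = 2397820.
Converting JDN 2397820 to the Gregorian calendar gives 27 November 1852 CE.

1852-11-27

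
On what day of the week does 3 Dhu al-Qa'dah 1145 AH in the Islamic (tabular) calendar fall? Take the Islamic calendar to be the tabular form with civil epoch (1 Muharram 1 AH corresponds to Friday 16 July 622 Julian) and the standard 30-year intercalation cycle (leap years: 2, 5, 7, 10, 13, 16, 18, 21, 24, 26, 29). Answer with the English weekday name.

Equivalently 17 April 1733 Gregorian, JDN 2354132.
JDN 2354132 mod 7 = 4, and JDN 0 was a Monday, so this is a Friday.

Friday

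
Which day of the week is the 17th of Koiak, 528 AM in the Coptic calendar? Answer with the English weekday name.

Equivalently 18 December 811 Gregorian, JDN 2017623.
2017623 ≡ 6 (mod 7); counting from Monday = 0 gives Sunday.

Sunday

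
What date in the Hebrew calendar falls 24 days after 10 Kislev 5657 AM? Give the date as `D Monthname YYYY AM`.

4 Tevet 5657 AM

JDN of 10 Kislev 5657 AM = 2413879.
2413879 + 24 = 2413903.
JDN 2413903 in the Hebrew calendar is 4 Tevet 5657 AM.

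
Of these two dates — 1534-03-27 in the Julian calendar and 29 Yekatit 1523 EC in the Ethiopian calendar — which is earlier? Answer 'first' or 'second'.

Converting both to JDN: 2281437 vs 2280309; the smaller is the second.

second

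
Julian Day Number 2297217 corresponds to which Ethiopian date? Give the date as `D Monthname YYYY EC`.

15 Sene 1569 EC

JDN 2297217 is 19 June 1577 in the proleptic Gregorian calendar.
In the Ethiopian calendar that day is 15 Sene 1569 EC.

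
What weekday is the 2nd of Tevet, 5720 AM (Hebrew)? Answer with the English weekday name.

In the Gregorian calendar this is 2 January 1960 (JDN 2436936).
Since JDN mod 7 = 5 (0 = Monday), the day is Saturday.

Saturday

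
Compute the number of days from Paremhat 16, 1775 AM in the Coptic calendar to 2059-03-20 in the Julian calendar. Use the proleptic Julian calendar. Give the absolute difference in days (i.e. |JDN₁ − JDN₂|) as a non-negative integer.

8

First date → JDN 2473178; second date → JDN 2473186.
The interval is |2473178 − 2473186| = 8 days.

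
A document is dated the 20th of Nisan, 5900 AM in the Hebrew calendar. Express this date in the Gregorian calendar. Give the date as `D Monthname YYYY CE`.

Both dates share Julian Day Number 2502776; in the Gregorian calendar that is 7 April 2140 CE.

7 April 2140 CE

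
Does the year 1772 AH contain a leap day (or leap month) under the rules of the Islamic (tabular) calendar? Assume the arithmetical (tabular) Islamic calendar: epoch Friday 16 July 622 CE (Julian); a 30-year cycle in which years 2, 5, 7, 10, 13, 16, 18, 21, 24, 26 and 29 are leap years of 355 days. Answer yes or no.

yes

Year 1772 AH is year 2 of its 30-year cycle; leap positions are 2, 5, 7, 10, 13, 16, 18, 21, 24, 26, 29, so it is a leap year (355 days).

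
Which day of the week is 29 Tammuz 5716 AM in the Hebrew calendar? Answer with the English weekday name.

Sunday

This is JDN 2435663 (8 July 1956 Gregorian).
Since JDN mod 7 = 6 (0 = Monday), the day is Sunday.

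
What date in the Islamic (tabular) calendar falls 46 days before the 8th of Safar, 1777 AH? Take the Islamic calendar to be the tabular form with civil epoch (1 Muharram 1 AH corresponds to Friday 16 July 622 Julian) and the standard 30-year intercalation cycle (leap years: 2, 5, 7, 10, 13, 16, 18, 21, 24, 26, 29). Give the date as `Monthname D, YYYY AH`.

Dhu al-Hijjah 21, 1776 AH

Counting 46 days back from JDN 2577832 reaches JDN 2577786, which is Dhu al-Hijjah 21, 1776 AH.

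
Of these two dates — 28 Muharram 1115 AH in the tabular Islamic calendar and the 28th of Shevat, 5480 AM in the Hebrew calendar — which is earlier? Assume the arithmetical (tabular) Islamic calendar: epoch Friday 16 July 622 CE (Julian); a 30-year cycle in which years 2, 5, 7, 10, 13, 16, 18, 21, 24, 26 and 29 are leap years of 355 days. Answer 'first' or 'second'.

first

Converting both to JDN: 2343231 vs 2349314; the smaller is the first.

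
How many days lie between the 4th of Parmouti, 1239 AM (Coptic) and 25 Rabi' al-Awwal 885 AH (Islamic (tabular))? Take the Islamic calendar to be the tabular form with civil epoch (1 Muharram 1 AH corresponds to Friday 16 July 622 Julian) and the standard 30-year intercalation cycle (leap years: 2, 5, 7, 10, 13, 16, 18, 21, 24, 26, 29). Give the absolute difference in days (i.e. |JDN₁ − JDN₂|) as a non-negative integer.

JDN of the first date = 2277422.
JDN of the second date = 2261783.
|2261783 − 2277422| = 15639.

15639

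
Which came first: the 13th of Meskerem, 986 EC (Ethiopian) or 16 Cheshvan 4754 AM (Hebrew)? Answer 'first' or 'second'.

The two dates have Julian Day Numbers 2084004 and 2084058 respectively.
Since 2084004 < 2084058, the first date comes first.

first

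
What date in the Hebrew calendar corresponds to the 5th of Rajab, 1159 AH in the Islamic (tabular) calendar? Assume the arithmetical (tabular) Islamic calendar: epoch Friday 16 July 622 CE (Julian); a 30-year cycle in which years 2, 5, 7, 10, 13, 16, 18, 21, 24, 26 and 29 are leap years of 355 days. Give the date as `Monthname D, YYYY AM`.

Av 7, 5506 AM

The source date corresponds to 24 July 1746 in the Gregorian calendar (JDN 2358978).
That day falls on 7 Av 5506 AM in the Hebrew calendar.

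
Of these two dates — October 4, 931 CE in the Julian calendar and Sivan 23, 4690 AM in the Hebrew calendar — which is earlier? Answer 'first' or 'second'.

The two dates have Julian Day Numbers 2061382 and 2060884 respectively.
Since 2060884 < 2061382, the second date comes first.

second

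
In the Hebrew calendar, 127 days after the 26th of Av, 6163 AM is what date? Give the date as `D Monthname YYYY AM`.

6 Tevet 6164 AM

The starting date is JDN 2598964; 2598964 + 127 = 2599091.
JDN 2599091 corresponds to 6 Tevet 6164 AM.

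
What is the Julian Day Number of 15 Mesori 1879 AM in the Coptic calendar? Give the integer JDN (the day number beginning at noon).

2511313

Equivalently 22 August 2163 (Gregorian).
JDN 2451545 is 1 January 2000 CE (Gregorian); the target day is +59768 days from there, so JDN = 2511313.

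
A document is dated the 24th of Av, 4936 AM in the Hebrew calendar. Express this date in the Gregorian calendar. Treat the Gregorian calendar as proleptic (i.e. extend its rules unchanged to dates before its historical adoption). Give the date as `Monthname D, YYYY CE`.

Both dates share Julian Day Number 2150805; in the Gregorian calendar that is 8 August 1176 CE.

August 8, 1176 CE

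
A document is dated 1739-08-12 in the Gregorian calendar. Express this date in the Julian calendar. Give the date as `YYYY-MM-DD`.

The Julian–Gregorian offset here is 11 days (Julian trailing).
12 August 1739 Gregorian − 11 days → 1 August 1739 Julian.

1739-08-01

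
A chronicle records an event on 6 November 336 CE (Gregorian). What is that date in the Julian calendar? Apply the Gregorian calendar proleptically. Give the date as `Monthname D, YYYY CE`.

The Julian–Gregorian offset here is 1 day (Julian trailing).
6 November 336 Gregorian − 1 day → 5 November 336 Julian.

November 5, 336 CE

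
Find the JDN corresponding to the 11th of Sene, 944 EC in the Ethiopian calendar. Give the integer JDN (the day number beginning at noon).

2068932

Equivalently 10 June 952 (proleptic Gregorian).
JDN 2299161 is 15 October 1582 CE (Gregorian); the target day is −230229 days from there, so JDN = 2068932.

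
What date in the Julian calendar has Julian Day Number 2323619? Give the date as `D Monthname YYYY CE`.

21 September 1649 CE

JDN 2323619 is 1 October 1649 in the Gregorian calendar.
In the Julian calendar that day is 21 September 1649 CE.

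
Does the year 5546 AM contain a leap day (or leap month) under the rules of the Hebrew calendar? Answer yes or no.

Hebrew year 5546 is year 17 of its 19-year Metonic cycle; leap years are at positions 3, 6, 8, 11, 14, 17, 19, so it is a leap year (13 months).

yes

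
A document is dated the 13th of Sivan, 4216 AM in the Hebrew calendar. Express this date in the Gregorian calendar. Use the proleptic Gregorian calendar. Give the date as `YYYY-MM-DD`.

0456-06-04

Both dates share Julian Day Number 1887766; in the Gregorian calendar that is 4 June 456 CE.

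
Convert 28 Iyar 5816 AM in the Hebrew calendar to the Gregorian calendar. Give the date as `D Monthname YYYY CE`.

14 May 2056 CE

Julian Day Number of the source date = 2472133.
Converting JDN 2472133 to the Gregorian calendar gives 14 May 2056 CE.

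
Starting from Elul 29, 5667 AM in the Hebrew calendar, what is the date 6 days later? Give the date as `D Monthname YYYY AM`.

6 Tishrei 5668 AM

The starting date is JDN 2417827; 2417827 + 6 = 2417833.
JDN 2417833 corresponds to 6 Tishrei 5668 AM.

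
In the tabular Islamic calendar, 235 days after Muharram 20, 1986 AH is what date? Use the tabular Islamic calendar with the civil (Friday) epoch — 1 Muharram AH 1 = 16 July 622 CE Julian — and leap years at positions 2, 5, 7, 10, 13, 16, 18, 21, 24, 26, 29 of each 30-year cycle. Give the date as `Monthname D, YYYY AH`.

The starting date is JDN 2651877; 2651877 + 235 = 2652112.
JDN 2652112 corresponds to Ramadan 19, 1986 AH.

Ramadan 19, 1986 AH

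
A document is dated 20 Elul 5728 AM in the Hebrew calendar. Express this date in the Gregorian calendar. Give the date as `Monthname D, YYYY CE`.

Julian Day Number of the source date = 2440113.
Converting JDN 2440113 to the Gregorian calendar gives 13 September 1968 CE.

September 13, 1968 CE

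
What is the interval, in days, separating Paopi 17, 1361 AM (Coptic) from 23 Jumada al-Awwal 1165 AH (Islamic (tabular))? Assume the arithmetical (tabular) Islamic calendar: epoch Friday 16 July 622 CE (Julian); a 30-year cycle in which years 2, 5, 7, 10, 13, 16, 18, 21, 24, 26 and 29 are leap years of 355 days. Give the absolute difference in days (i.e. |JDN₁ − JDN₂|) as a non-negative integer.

JDN of the first date = 2321816.
JDN of the second date = 2361063.
|2361063 − 2321816| = 39247.

39247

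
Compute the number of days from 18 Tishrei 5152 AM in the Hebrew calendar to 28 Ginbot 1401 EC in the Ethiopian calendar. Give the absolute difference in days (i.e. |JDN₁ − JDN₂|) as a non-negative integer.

6458

JDN of the first date = 2229380.
JDN of the second date = 2235838.
|2235838 − 2229380| = 6458.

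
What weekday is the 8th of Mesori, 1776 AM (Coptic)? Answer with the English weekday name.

Saturday

Equivalently 14 August 2060 Gregorian, JDN 2473686.
JDN 2473686 mod 7 = 5, and JDN 0 was a Monday, so this is a Saturday.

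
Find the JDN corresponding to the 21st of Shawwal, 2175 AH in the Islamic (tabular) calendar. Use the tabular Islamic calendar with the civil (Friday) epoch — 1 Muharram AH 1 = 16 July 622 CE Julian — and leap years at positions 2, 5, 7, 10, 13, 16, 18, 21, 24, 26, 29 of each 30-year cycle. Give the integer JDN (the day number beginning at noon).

Equivalently 5 August 2732 (Gregorian).
JDN 2400001 is 17 November 1858 CE (Gregorian), MJD 0; the target day is +319118 days from there, so JDN = 2719119.

2719119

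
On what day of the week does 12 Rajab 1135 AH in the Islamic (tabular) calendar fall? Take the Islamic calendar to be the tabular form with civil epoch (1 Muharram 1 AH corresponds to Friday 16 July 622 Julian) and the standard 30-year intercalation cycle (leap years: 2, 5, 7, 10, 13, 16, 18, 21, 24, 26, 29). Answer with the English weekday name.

This is JDN 2350480 (18 April 1723 Gregorian).
2350480 ≡ 6 (mod 7); counting from Monday = 0 gives Sunday.

Sunday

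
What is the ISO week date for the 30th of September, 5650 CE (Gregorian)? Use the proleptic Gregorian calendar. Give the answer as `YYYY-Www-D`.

The weekday is Friday (ISO weekday 5).
That Friday belongs to ISO week 39 of ISO year 5650.

5650-W39-5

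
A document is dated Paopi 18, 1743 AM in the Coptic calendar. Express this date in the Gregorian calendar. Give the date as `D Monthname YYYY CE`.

28 October 2026 CE

Both dates share Julian Day Number 2461342; in the Gregorian calendar that is 28 October 2026 CE.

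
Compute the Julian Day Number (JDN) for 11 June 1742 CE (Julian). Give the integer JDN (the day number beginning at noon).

2357485

Equivalently 22 June 1742 (Gregorian).
JDN 2451545 is 1 January 2000 CE (Gregorian); the target day is −94060 days from there, so JDN = 2357485.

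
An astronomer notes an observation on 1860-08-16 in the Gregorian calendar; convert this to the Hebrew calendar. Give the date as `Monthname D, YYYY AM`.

Av 28, 5620 AM

Both dates share Julian Day Number 2400639; in the Hebrew calendar that is 28 Av 5620 AM.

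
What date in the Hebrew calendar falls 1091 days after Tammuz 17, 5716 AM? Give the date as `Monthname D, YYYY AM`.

Counting 1091 days forward from JDN 2435651 reaches JDN 2436742, which is Sivan 16, 5719 AM.

Sivan 16, 5719 AM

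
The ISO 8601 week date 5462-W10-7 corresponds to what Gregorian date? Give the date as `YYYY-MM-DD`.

5462-03-09

ISO week 1 of 5462 is the week containing the first Thursday of 5462.
Week 10, day 7 (Sunday) lands on 5462-03-09.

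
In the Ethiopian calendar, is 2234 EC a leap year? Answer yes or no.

2234 mod 4 = 2; in the Ethiopian calendar a year is leap when year mod 4 = 3, so it is a common year.

no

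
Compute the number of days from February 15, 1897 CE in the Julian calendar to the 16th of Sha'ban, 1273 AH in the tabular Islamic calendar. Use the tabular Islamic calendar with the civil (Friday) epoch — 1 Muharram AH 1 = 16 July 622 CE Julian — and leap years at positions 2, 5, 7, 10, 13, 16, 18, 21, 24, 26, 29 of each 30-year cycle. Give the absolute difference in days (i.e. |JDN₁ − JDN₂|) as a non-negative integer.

14567

First date → JDN 2413983; second date → JDN 2399416.
The interval is |2413983 − 2399416| = 14567 days.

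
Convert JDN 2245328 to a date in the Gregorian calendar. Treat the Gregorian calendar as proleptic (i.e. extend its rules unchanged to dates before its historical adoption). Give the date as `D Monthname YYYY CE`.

Counting from JDN 2299161 = 15 Oct 1582 gives an offset of -53833 days.

26 May 1435 CE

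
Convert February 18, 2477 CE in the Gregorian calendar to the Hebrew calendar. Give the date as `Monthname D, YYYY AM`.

Both dates share Julian Day Number 2625815; in the Hebrew calendar that is 4 Adar 6237 AM.

Adar 4, 6237 AM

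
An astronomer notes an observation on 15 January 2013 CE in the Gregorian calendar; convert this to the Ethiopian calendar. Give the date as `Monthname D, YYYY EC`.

Tir 7, 2005 EC

Julian Day Number of the source date = 2456308.
Converting JDN 2456308 to the Ethiopian calendar gives 7 Tir 2005 EC.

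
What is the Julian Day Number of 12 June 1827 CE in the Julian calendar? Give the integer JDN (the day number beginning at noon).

2388532

In the Gregorian calendar the same day is 24 June 1827.
JDN 2400001 is 17 November 1858 CE (Gregorian), MJD 0; the target day is −11469 days from there, so JDN = 2388532.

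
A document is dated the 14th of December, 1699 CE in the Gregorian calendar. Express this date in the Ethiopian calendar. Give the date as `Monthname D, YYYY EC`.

Tahsas 7, 1692 EC

Julian Day Number of the source date = 2341955.
Converting JDN 2341955 to the Ethiopian calendar gives 7 Tahsas 1692 EC.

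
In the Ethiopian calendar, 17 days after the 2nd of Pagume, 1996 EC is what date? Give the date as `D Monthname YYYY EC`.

14 Meskerem 1997 EC

The starting date is JDN 2453256; 2453256 + 17 = 2453273.
JDN 2453273 corresponds to 14 Meskerem 1997 EC.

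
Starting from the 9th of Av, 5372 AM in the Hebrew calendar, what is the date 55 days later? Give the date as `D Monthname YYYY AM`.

5 Tishrei 5373 AM

Counting 55 days forward from JDN 2310050 reaches JDN 2310105, which is 5 Tishrei 5373 AM.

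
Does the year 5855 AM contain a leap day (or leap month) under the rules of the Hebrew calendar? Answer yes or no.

Hebrew year 5855 is year 3 of its 19-year Metonic cycle; leap years are at positions 3, 6, 8, 11, 14, 17, 19, so it is a leap year (13 months).

yes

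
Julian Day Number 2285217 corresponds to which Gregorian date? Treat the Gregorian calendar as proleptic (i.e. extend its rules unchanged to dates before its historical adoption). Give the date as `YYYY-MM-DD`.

JDN 2451545 is 1 Jan 2000; 2285217 is −166328 days from there.

1544-08-11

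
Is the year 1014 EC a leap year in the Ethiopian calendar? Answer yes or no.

no

1014 mod 4 = 2; in the Ethiopian calendar a year is leap when year mod 4 = 3, so it is a common year.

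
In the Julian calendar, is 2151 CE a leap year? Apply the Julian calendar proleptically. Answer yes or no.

no

2151 mod 4 = 3, so it is a common year in the Julian calendar.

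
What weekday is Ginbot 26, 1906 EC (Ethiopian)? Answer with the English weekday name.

Wednesday

This is JDN 2420287 (3 June 1914 Gregorian).
Since JDN mod 7 = 2 (0 = Monday), the day is Wednesday.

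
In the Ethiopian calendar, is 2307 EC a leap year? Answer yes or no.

2307 mod 4 = 3; in the Ethiopian calendar a year is leap when year mod 4 = 3, so it is a leap year.

yes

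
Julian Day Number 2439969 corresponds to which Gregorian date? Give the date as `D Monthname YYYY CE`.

Counting from JDN 2299161 = 15 Oct 1582 gives an offset of 140808 days.

22 April 1968 CE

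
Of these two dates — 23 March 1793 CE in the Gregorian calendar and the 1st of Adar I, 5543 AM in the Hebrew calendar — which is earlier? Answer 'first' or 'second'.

Converting both to JDN: 2376022 vs 2372321; the smaller is the second.

second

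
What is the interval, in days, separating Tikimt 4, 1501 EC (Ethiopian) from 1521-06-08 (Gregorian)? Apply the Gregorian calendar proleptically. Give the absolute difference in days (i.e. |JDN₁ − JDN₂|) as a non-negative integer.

JDN of the first date = 2272129.
JDN of the second date = 2276752.
|2276752 − 2272129| = 4623.

4623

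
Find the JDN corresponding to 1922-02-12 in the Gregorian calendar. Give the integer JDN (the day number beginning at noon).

2423098

JDN 2400001 is 17 November 1858 CE (Gregorian), MJD 0; the target day is +23097 days from there, so JDN = 2423098.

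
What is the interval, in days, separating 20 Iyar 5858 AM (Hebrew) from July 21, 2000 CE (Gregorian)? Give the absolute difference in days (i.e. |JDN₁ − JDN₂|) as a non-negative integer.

JDN of the first date = 2487481.
JDN of the second date = 2451747.
|2451747 − 2487481| = 35734.

35734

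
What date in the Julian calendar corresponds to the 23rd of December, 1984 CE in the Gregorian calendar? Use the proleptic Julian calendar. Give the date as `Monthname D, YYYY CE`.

At this point the Julian calendar is 13 days behind the Gregorian.
23 December 1984 Gregorian − 13 days → 10 December 1984 Julian.

December 10, 1984 CE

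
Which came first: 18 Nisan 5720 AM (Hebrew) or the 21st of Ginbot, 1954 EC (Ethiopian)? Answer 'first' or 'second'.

First date → JDN 2437040; second date → JDN 2437814.
JDN 2437040 < JDN 2437814, so the first date is earlier.

first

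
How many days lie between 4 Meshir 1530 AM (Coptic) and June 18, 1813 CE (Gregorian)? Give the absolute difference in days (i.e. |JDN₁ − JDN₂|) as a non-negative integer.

237

JDN of the first date = 2383650.
JDN of the second date = 2383413.
|2383413 − 2383650| = 237.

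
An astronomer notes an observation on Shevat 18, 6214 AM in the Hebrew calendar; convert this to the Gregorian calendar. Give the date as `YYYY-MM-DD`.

2454-02-17

Both dates share Julian Day Number 2617413; in the Gregorian calendar that is 17 February 2454 CE.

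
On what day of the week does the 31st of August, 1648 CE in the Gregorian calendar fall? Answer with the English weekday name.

Since JDN mod 7 = 0 (0 = Monday), the day is Monday.

Monday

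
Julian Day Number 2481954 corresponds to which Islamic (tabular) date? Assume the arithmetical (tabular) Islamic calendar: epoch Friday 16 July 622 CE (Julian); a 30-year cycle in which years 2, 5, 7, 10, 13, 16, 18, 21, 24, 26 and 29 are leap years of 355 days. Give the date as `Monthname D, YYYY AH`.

JDN 2481954 is 4 April 2083 in the Gregorian calendar.
In the tabular Islamic calendar that day is Rajab 16, 1506 AH.

Rajab 16, 1506 AH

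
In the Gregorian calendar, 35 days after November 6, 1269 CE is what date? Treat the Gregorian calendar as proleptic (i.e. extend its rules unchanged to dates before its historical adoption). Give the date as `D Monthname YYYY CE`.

The starting date is JDN 2184863; 2184863 + 35 = 2184898.
JDN 2184898 corresponds to 11 December 1269 CE.

11 December 1269 CE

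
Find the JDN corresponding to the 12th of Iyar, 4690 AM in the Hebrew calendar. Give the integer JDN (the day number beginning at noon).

Equivalently 19 April 930 (proleptic Gregorian).
JDN 2400001 is 17 November 1858 CE (Gregorian), MJD 0; the target day is −339157 days from there, so JDN = 2060844.

2060844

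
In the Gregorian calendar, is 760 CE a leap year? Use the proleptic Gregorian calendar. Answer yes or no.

760 is divisible by 4 and not by 100, so it is a leap year.

yes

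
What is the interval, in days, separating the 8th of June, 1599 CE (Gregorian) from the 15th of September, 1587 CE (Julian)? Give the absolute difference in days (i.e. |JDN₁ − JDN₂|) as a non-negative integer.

4274

First date → JDN 2305241; second date → JDN 2300967.
The interval is |2305241 − 2300967| = 4274 days.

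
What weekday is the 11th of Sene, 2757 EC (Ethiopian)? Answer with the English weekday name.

In the Gregorian calendar this is 24 June 2765 (JDN 2731130).
JDN 2731130 mod 7 = 3, and JDN 0 was a Monday, so this is a Thursday.

Thursday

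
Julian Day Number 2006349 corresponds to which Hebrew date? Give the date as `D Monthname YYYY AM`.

1 Adar I 4541 AM

JDN 2006349 is 4 February 781 in the proleptic Gregorian calendar.
In the Hebrew calendar that day is 1 Adar I 4541 AM.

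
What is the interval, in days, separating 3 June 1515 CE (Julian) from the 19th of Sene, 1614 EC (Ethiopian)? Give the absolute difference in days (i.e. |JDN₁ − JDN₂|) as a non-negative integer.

JDN of the first date = 2274565.
JDN of the second date = 2313657.
|2313657 − 2274565| = 39092.

39092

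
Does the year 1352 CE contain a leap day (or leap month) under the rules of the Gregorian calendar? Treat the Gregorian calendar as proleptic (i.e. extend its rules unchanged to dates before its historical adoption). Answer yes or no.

yes

1352 is divisible by 4 and not by 100, so it is a leap year.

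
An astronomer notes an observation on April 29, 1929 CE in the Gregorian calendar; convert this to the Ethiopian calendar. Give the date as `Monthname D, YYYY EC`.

Julian Day Number of the source date = 2425731.
Converting JDN 2425731 to the Ethiopian calendar gives 21 Miyazya 1921 EC.

Miyazya 21, 1921 EC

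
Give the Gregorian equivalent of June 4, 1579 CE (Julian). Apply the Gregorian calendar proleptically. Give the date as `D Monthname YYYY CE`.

14 June 1579 CE

The Julian–Gregorian offset here is 10 days (Julian trailing).
4 June 1579 Julian + 10 days → 14 June 1579 Gregorian.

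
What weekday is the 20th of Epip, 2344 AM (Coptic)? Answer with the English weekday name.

This is JDN 2681130 (1 August 2628 Gregorian).
Since JDN mod 7 = 4 (0 = Monday), the day is Friday.

Friday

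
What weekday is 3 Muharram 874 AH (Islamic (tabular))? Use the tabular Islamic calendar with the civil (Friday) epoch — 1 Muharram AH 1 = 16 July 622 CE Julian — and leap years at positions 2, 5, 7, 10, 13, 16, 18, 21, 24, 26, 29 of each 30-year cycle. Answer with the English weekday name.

Thursday

This is JDN 2257804 (22 July 1469 Gregorian).
Since JDN mod 7 = 3 (0 = Monday), the day is Thursday.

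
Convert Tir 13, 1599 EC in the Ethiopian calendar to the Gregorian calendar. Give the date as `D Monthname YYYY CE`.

18 January 1607 CE

Both dates share Julian Day Number 2308022; in the Gregorian calendar that is 18 January 1607 CE.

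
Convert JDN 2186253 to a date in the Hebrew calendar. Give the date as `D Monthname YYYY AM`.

The proleptic Gregorian equivalent of JDN 2186253 is 27 August 1273.
In the Hebrew calendar that day is 5 Elul 5033 AM.

5 Elul 5033 AM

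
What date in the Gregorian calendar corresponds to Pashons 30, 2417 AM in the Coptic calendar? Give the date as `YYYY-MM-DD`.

Julian Day Number of the source date = 2707743.
Converting JDN 2707743 to the Gregorian calendar gives 13 June 2701 CE.

2701-06-13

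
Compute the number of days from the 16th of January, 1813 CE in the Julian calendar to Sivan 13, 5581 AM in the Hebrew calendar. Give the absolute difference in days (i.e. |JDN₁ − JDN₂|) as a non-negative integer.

3058

First date → JDN 2383272; second date → JDN 2386330.
The interval is |2383272 − 2386330| = 3058 days.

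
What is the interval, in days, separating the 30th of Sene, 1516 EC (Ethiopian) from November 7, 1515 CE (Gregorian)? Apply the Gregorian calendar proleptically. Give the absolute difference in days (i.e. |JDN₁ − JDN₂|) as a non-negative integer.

3162

JDN of the first date = 2277874.
JDN of the second date = 2274712.
|2274712 − 2277874| = 3162.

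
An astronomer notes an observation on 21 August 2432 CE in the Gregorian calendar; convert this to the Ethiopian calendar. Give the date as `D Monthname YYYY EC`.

Both dates share Julian Day Number 2609563; in the Ethiopian calendar that is 12 Nehase 2424 EC.

12 Nehase 2424 EC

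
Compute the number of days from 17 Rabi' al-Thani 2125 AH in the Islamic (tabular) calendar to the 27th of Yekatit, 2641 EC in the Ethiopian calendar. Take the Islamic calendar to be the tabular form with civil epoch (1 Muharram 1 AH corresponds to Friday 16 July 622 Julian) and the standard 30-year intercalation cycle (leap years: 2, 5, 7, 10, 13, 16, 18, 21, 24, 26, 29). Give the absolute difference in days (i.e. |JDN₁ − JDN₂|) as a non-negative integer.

12563

JDN of the first date = 2701220.
JDN of the second date = 2688657.
|2688657 − 2701220| = 12563.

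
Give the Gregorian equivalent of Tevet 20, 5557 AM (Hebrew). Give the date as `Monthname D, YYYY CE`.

January 18, 1797 CE

Both dates share Julian Day Number 2377419; in the Gregorian calendar that is 18 January 1797 CE.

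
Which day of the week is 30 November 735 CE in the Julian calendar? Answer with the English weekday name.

In the proleptic Gregorian calendar this is 4 December 735 (JDN 1989850).
Since JDN mod 7 = 2 (0 = Monday), the day is Wednesday.

Wednesday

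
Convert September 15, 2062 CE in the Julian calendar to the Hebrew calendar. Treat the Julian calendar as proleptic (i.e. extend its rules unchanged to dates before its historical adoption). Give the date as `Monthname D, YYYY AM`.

Both dates share Julian Day Number 2474461; in the Hebrew calendar that is 23 Elul 5822 AM.

Elul 23, 5822 AM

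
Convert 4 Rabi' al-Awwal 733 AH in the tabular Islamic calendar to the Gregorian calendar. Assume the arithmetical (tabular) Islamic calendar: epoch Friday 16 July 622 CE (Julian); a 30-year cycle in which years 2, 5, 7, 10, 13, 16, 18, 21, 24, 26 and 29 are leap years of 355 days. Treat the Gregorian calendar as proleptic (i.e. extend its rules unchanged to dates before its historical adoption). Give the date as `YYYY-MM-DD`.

1332-12-01

Julian Day Number of the source date = 2207898.
Converting JDN 2207898 to the Gregorian calendar gives 1 December 1332 CE.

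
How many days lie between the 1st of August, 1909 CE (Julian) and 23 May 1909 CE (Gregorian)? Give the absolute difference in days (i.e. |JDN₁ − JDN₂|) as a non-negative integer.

First date → JDN 2418533; second date → JDN 2418450.
The interval is |2418533 − 2418450| = 83 days.

83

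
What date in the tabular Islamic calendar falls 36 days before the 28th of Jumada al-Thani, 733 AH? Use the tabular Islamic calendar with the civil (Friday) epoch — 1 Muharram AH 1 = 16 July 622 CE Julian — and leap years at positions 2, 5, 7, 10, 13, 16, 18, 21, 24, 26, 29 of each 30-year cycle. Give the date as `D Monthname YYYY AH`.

22 Jumada al-Awwal 733 AH

Counting 36 days back from JDN 2208011 reaches JDN 2207975, which is 22 Jumada al-Awwal 733 AH.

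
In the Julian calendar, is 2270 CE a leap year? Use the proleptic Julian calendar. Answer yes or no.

2270 mod 4 = 2, so it is a common year in the Julian calendar.

no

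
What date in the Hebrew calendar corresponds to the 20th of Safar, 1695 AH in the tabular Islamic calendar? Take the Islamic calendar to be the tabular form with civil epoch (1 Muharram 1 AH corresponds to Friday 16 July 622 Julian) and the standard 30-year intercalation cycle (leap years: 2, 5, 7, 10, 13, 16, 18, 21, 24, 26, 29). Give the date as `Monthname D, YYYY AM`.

Both dates share Julian Day Number 2548786; in the Hebrew calendar that is 20 Adar II 6026 AM.

Adar II 20, 6026 AM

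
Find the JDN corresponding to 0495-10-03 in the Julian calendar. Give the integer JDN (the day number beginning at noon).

1902132

In the proleptic Gregorian calendar the same day is 4 October 495.
JDN 2451545 is 1 January 2000 CE (Gregorian); the target day is −549413 days from there, so JDN = 1902132.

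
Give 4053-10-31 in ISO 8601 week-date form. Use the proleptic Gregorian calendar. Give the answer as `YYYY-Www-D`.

4053-W44-5

The weekday is Friday (ISO weekday 5).
That Friday belongs to ISO week 44 of ISO year 4053.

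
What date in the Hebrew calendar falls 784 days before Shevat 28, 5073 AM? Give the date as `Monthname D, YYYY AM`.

JDN of Shevat 28, 5073 AM = 2200657.
2200657 − 784 = 2199873.
JDN 2199873 in the Hebrew calendar is Tevet 12, 5071 AM.

Tevet 12, 5071 AM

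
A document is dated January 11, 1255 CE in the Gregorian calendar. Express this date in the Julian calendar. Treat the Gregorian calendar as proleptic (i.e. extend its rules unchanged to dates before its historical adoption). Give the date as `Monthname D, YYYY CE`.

For dates in this range the Gregorian date is 7 days ahead of the Julian.
11 January 1255 Gregorian − 7 days → 4 January 1255 Julian.

January 4, 1255 CE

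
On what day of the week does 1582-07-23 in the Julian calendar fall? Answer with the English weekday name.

Equivalently 2 August 1582 Gregorian, JDN 2299087.
JDN 2299087 mod 7 = 0, and JDN 0 was a Monday, so this is a Monday.

Monday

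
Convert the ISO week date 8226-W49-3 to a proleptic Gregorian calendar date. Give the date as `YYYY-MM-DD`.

ISO week 1 of 8226 is the week containing the first Thursday of 8226.
Week 49, day 3 (Wednesday) lands on 8226-12-06.

8226-12-06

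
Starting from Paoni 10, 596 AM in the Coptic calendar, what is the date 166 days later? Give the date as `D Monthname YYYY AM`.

The starting date is JDN 2042633; 2042633 + 166 = 2042799.
JDN 2042799 corresponds to 21 Hathor 597 AM.

21 Hathor 597 AM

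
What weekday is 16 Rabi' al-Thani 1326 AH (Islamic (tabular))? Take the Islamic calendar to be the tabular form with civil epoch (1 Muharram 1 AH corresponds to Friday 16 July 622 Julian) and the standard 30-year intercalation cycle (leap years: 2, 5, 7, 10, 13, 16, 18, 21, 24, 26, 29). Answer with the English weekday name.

This is JDN 2418080 (18 May 1908 Gregorian).
2418080 ≡ 0 (mod 7); counting from Monday = 0 gives Monday.

Monday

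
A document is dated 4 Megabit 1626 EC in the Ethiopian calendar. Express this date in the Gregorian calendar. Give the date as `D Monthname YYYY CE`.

10 March 1634 CE

Both dates share Julian Day Number 2317935; in the Gregorian calendar that is 10 March 1634 CE.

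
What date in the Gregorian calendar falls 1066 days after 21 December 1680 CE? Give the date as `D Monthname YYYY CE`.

22 November 1683 CE

Counting 1066 days forward from JDN 2335023 reaches JDN 2336089, which is 22 November 1683 CE.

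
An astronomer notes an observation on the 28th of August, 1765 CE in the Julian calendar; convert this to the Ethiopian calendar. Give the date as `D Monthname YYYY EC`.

5 Pagume 1757 EC

Julian Day Number of the source date = 2365964.
Converting JDN 2365964 to the Ethiopian calendar gives 5 Pagume 1757 EC.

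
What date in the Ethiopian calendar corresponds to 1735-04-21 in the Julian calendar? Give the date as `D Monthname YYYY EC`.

The source date corresponds to 2 May 1735 in the Gregorian calendar (JDN 2354877).
That day falls on 26 Miyazya 1727 EC in the Ethiopian calendar.

26 Miyazya 1727 EC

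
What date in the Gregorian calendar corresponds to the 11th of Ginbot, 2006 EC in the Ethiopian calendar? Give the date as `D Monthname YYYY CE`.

19 May 2014 CE

Both dates share Julian Day Number 2456797; in the Gregorian calendar that is 19 May 2014 CE.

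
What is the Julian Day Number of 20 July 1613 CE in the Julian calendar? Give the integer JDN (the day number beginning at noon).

2310407

In the Gregorian calendar the same day is 30 July 1613.
JDN 2451545 is 1 January 2000 CE (Gregorian); the target day is −141138 days from there, so JDN = 2310407.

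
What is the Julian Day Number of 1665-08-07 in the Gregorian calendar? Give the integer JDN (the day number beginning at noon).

JDN 2451545 is 1 January 2000 CE (Gregorian); the target day is −122137 days from there, so JDN = 2329408.

2329408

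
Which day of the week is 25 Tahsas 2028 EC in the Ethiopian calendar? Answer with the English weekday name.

Friday

In the Gregorian calendar this is 4 January 2036 (JDN 2464697).
Since JDN mod 7 = 4 (0 = Monday), the day is Friday.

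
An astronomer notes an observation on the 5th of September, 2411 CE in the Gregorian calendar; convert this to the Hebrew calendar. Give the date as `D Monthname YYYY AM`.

Julian Day Number of the source date = 2601907.
Converting JDN 2601907 to the Hebrew calendar gives 16 Elul 6171 AM.

16 Elul 6171 AM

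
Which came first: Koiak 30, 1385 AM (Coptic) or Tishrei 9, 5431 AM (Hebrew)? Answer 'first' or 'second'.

first

First date → JDN 2330655; second date → JDN 2331281.
JDN 2330655 < JDN 2331281, so the first date is earlier.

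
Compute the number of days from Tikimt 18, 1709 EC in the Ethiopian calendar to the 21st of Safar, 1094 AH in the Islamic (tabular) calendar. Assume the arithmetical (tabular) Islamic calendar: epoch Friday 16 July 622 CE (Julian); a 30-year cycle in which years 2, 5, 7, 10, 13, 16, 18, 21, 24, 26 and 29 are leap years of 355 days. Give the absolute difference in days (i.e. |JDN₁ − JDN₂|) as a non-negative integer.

12302

JDN of the first date = 2348115.
JDN of the second date = 2335813.
|2335813 − 2348115| = 12302.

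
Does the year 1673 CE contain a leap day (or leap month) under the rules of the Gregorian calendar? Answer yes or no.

1673 is not divisible by 4, so it is a common year.

no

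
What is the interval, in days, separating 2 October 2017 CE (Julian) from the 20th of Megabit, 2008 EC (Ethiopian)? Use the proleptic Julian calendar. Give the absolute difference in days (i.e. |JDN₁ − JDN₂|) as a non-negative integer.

565

JDN of the first date = 2458042.
JDN of the second date = 2457477.
|2457477 − 2458042| = 565.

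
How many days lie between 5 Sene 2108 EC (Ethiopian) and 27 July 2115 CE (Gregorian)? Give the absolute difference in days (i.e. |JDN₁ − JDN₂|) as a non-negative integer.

JDN of the first date = 2494077.
JDN of the second date = 2493755.
|2493755 − 2494077| = 322.

322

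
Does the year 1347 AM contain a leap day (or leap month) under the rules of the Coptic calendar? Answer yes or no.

yes

1347 mod 4 = 3; in the Coptic calendar a year is leap when year mod 4 = 3, so it is a leap year.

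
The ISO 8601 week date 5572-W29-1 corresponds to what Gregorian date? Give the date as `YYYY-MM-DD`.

ISO week 1 of 5572 is the week containing the first Thursday of 5572.
Week 29, day 1 (Monday) lands on 5572-07-17.

5572-07-17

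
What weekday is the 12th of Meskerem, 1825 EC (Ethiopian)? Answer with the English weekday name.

Friday

This is JDN 2390448 (21 September 1832 Gregorian).
Since JDN mod 7 = 4 (0 = Monday), the day is Friday.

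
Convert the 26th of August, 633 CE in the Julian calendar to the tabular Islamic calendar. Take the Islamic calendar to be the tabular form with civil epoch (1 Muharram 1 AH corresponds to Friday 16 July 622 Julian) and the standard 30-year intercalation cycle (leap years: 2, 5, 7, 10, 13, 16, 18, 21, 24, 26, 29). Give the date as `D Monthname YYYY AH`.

14 Jumada al-Thani 12 AH

Julian Day Number of the source date = 1952499.
Converting JDN 1952499 to the tabular Islamic calendar gives 14 Jumada al-Thani 12 AH.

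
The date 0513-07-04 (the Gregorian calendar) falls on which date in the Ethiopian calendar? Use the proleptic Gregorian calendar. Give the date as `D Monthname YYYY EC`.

Julian Day Number of the source date = 1908614.
Converting JDN 1908614 to the Ethiopian calendar gives 8 Hamle 505 EC.

8 Hamle 505 EC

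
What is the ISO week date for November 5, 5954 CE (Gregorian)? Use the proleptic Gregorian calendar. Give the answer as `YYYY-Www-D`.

5954-W44-5

The weekday is Friday (ISO weekday 5).
That Friday belongs to ISO week 44 of ISO year 5954.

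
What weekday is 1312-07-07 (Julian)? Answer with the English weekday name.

Friday

Equivalently 15 July 1312 Gregorian, JDN 2200454.
2200454 ≡ 4 (mod 7); counting from Monday = 0 gives Friday.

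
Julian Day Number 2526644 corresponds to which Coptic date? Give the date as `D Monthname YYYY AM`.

JDN 2526644 is 13 August 2205 in the Gregorian calendar.
In the Coptic calendar that day is 5 Mesori 1921 AM.

5 Mesori 1921 AM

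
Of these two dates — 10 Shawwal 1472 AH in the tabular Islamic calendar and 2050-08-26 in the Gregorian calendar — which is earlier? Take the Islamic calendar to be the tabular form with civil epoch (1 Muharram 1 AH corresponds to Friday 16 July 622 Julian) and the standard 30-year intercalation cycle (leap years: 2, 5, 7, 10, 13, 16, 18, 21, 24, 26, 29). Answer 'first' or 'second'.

The two dates have Julian Day Numbers 2469988 and 2470045 respectively.
Since 2469988 < 2470045, the first date comes first.

first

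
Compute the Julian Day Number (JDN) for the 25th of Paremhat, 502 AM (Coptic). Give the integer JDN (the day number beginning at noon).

2008224

Equivalently 25 March 786 (proleptic Gregorian).
JDN 2400001 is 17 November 1858 CE (Gregorian), MJD 0; the target day is −391777 days from there, so JDN = 2008224.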